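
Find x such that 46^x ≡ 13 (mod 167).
113

Baby-step giant-step with step n = ⌈√167⌉ = 13.
Baby steps 46^j mod 167 (j:value) for j=0..12: 0:1, 1:46, 2:112, 3:142, 4:19, 5:39, 6:124, 7:26, 8:27, 9:73, 10:18, 11:160, 12:12.
Giant-step multiplier: 46^(-13) ≡ 46^(166-13) = 46^153 ≡ 131 (mod 167).
Giant steps γ_i = 13·131^i mod 167: γ_0=13, γ_1=33, γ_2=148, γ_3=16, γ_4=92, γ_5=28, γ_6=161, γ_7=49, γ_8=73 (in table at j=9).
x = i·n + j = 8·13 + 9 = 113.
Check: 46^113 ≡ 13 (mod 167).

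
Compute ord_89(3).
88

89 is prime, so ord(3) divides φ(89) = 88.
Divisors of 88: 1, 2, 4, 8, 11, 22, 44, 88.
Repeated squaring: 3^1 ≡ 3, 3^2 ≡ 9, 3^4 ≡ 81, 3^8 ≡ 64, 3^16 ≡ 2, 3^32 ≡ 4, 3^64 ≡ 16 (mod 89).
Test 3^d mod 89 for each divisor d in increasing order:
3^1 ≡ 3
3^2 ≡ 9
3^4 ≡ 81
3^8 ≡ 64
3^11 = 3^8·3^2·3^1 ≡ 37
3^22 = 3^16·3^4·3^2 ≡ 34
3^44 = 3^32·3^8·3^4 ≡ 88
3^88 = 3^64·3^16·3^8 ≡ 1  ← first divisor giving 1
The order is 88.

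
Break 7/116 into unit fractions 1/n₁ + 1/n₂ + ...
1/17 + 1/658 + 1/648788

Greedy algorithm:
7/116: ceiling(116/7) = 17, use 1/17
3/1972: ceiling(1972/3) = 658, use 1/658
1/648788: ceiling(648788/1) = 648788, use 1/648788
Result: 7/116 = 1/17 + 1/658 + 1/648788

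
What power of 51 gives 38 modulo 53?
38

Baby-step giant-step with step n = ⌈√53⌉ = 8.
Baby steps 51^j mod 53 (j:value) for j=0..7: 0:1, 1:51, 2:4, 3:45, 4:16, 5:21, 6:11, 7:31.
Giant-step multiplier: 51^(-8) ≡ 51^(52-8) = 51^44 ≡ 47 (mod 53).
Giant steps γ_i = 38·47^i mod 53: γ_0=38, γ_1=37, γ_2=43, γ_3=7, γ_4=11 (in table at j=6).
x = i·n + j = 4·8 + 6 = 38.
Check: 51^38 ≡ 38 (mod 53).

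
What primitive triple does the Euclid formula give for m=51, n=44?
(665, 4488, 4537)

Euclid's formula: a = m² - n², b = 2mn, c = m² + n²
m = 51, n = 44
a = 51² - 44² = 2601 - 1936 = 665
b = 2 × 51 × 44 = 4488
c = 51² + 44² = 2601 + 1936 = 4537
Verification: 665² + 4488² = 442225 + 20142144 = 20584369 = 4537² ✓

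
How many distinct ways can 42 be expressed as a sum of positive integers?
53174

p(n) counts ways to write n as a sum of positive integers (order ignored).
Euler's pentagonal recurrence: p(k) = p(k-1) + p(k-2) - p(k-5) - p(k-7) + p(k-12) + p(k-15) - ... (offsets j(3j∓1)/2, signs ++--, p(0)=1, p(<0)=0).
DP table for k = 0..41: p(0)=1, p(1)=1, p(2)=2, p(3)=3, p(4)=5, p(5)=7, p(6)=11, p(7)=15, p(8)=22, p(9)=30, p(10)=42, p(11)=56, p(12)=77, p(13)=101, p(14)=135, p(15)=176, p(16)=231, p(17)=297, p(18)=385, p(19)=490, p(20)=627, p(21)=792, p(22)=1002, p(23)=1255, p(24)=1575, p(25)=1958, p(26)=2436, p(27)=3010, p(28)=3718, p(29)=4565, p(30)=5604, p(31)=6842, p(32)=8349, p(33)=10143, p(34)=12310, p(35)=14883, p(36)=17977, p(37)=21637, p(38)=26015, p(39)=31185, p(40)=37338, p(41)=44583.
Final step: p(42) = p(41) + p(40) - p(37) - p(35) + p(30) + p(27) - p(20) - p(16) + p(7) + p(2)
= 44583 + 37338 - 21637 - 14883 + 5604 + 3010 - 627 - 231 + 15 + 2
= 53174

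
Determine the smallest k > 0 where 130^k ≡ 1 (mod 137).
68

137 is prime, so ord(130) divides φ(137) = 136.
Divisors of 136: 1, 2, 4, 8, 17, 34, 68, 136.
Repeated squaring: 130^1 ≡ 130, 130^2 ≡ 49, 130^4 ≡ 72, 130^8 ≡ 115, 130^16 ≡ 73, 130^32 ≡ 123, 130^64 ≡ 59, 130^128 ≡ 56 (mod 137).
Test 130^d mod 137 for each divisor d in increasing order:
130^1 ≡ 130
130^2 ≡ 49
130^4 ≡ 72
130^8 ≡ 115
130^17 = 130^16·130^1 ≡ 37
130^34 = 130^32·130^2 ≡ 136
130^68 = 130^64·130^4 ≡ 1  ← first divisor giving 1
The order is 68.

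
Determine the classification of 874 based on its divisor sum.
deficient

Proper divisors of 874: sum = 1 + 2 + 19 + 23 + 38 + 46 + 437 = 566
Since 566 < 874, 874 is deficient.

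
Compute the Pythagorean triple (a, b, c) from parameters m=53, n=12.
(2665, 1272, 2953)

Euclid's formula: a = m² - n², b = 2mn, c = m² + n²
m = 53, n = 12
a = 53² - 12² = 2809 - 144 = 2665
b = 2 × 53 × 12 = 1272
c = 53² + 12² = 2809 + 144 = 2953
Verification: 2665² + 1272² = 7102225 + 1617984 = 8720209 = 2953² ✓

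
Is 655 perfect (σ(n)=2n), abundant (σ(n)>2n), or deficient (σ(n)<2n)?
deficient

Proper divisors of 655: sum = 1 + 5 + 131 = 137
Since 137 < 655, 655 is deficient.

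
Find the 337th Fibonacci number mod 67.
65

Matrix identity: Q^n = [[F_(n+1), F_n], [F_n, F_(n-1)]] with Q = [[1,1],[1,0]].
n = 337 = 101010001₂. Square-and-multiply, entries mod 67:
Q^1 = [[1,1],[1,0]]
Q^2 = (Q^1)² = [[2,1],[1,1]]
Q^5 = (Q^2)²·Q = [[8,5],[5,3]]
Q^10 = (Q^5)² = [[22,55],[55,34]]
Q^21 = (Q^10)²·Q = [[23,25],[25,65]]
Q^42 = (Q^21)² = [[15,56],[56,26]]
Q^84 = (Q^42)² = [[11,18],[18,60]]
Q^168 = (Q^84)² = [[43,5],[5,38]]
Q^337 = (Q^168)²·Q = [[1,65],[65,3]]
F_337 mod 67 = Q^337[0][1] = 65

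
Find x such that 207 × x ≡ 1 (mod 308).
247

gcd(207, 308) = 1, so the inverse exists.
Extended Euclidean algorithm on (308, 207):
308 = 1 × 207 + 101  ⟹  101 = (1)·308 + (-1)·207
207 = 2 × 101 + 5  ⟹  5 = (-2)·308 + (3)·207
101 = 20 × 5 + 1  ⟹  1 = (41)·308 + (-61)·207
So (-61)·207 ≡ 1 (mod 308), i.e. 207^(-1) ≡ -61 ≡ 247 (mod 308).
Check: 207 × 247 = 51129 ≡ 1 (mod 308)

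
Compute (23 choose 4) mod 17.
15

Using Lucas' theorem:
Write n=23 and k=4 in base 17:
n in base 17: [1, 6]
k in base 17: [0, 4]
C(23,4) mod 17 = ∏ C(n_i, k_i) mod 17
Digit binomials (mod 17): C(1,0) = 1; C(6,4) = 15
Product: 1 × 15 = 15 ≡ 15 (mod 17)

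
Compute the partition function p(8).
22

p(n) counts ways to write n as a sum of positive integers (order ignored).
Examples: 8; 7 + 1; 6 + 2; 6 + 1 + 1; 5 + 3; ... (22 total)
p(8) = 22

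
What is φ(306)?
96

306 = 2 × 3^2 × 17
φ(n) = n × ∏(1 - 1/p) for each prime p dividing n
φ(306) = 306 × (1 - 1/2) × (1 - 1/3) × (1 - 1/17) = 96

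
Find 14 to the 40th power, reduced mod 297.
265

Repeated squaring. Binary of 40 = 101000.
14^1 ≡ 14 (mod 297); 14^2 ≡ 196 (mod 297); 14^4 ≡ 103 (mod 297); 14^8 ≡ 214 (mod 297); 14^16 ≡ 58 (mod 297); 14^32 ≡ 97 (mod 297)
14^40 = 14^8 × 14^32 ≡ 265 (mod 297)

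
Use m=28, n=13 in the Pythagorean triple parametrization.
(615, 728, 953)

Euclid's formula: a = m² - n², b = 2mn, c = m² + n²
m = 28, n = 13
a = 28² - 13² = 784 - 169 = 615
b = 2 × 28 × 13 = 728
c = 28² + 13² = 784 + 169 = 953
Verification: 615² + 728² = 378225 + 529984 = 908209 = 953² ✓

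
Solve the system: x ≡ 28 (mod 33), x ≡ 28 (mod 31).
28

Using Chinese Remainder Theorem:
M = 33 × 31 = 1023
M1 = 31, M2 = 33
y1 = 31^(-1) mod 33 = 16
y2 = 33^(-1) mod 31 = 16
x = (28×31×16 + 28×33×16) mod 1023 = 28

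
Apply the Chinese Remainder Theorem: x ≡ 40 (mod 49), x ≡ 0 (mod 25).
775

Using Chinese Remainder Theorem:
M = 49 × 25 = 1225
M1 = 25, M2 = 49
y1 = 25^(-1) mod 49 = 2
y2 = 49^(-1) mod 25 = 24
x = (40×25×2 + 0×49×24) mod 1225 = 775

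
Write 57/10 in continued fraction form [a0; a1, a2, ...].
[5; 1, 2, 3]

Euclidean algorithm steps:
57 = 5 × 10 + 7
10 = 1 × 7 + 3
7 = 2 × 3 + 1
3 = 3 × 1 + 0
Continued fraction: [5; 1, 2, 3]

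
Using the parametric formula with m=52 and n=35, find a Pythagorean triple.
(1479, 3640, 3929)

Euclid's formula: a = m² - n², b = 2mn, c = m² + n²
m = 52, n = 35
a = 52² - 35² = 2704 - 1225 = 1479
b = 2 × 52 × 35 = 3640
c = 52² + 35² = 2704 + 1225 = 3929
Verification: 1479² + 3640² = 2187441 + 13249600 = 15437041 = 3929² ✓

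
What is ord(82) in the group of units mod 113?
56

113 is prime, so ord(82) divides φ(113) = 112.
Divisors of 112: 1, 2, 4, 7, 8, 14, 16, 28, 56, 112.
Repeated squaring: 82^1 ≡ 82, 82^2 ≡ 57, 82^4 ≡ 85, 82^8 ≡ 106, 82^16 ≡ 49, 82^32 ≡ 28, 82^64 ≡ 106 (mod 113).
Test 82^d mod 113 for each divisor d in increasing order:
82^1 ≡ 82
82^2 ≡ 57
82^4 ≡ 85
82^7 = 82^4·82^2·82^1 ≡ 95
82^8 ≡ 106
82^14 = 82^8·82^4·82^2 ≡ 98
82^16 ≡ 49
82^28 = 82^16·82^8·82^4 ≡ 112
82^56 = 82^32·82^16·82^8 ≡ 1  ← first divisor giving 1
The order is 56.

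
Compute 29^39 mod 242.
129

Repeated squaring. Binary of 39 = 100111.
29^1 ≡ 29 (mod 242); 29^2 ≡ 115 (mod 242); 29^4 ≡ 157 (mod 242); 29^8 ≡ 207 (mod 242); 29^16 ≡ 15 (mod 242); 29^32 ≡ 225 (mod 242)
29^39 = 29^1 × 29^2 × 29^4 × 29^32 ≡ 129 (mod 242)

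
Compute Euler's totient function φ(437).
396

437 = 19 × 23
φ(n) = n × ∏(1 - 1/p) for each prime p dividing n
φ(437) = 437 × (1 - 1/19) × (1 - 1/23) = 396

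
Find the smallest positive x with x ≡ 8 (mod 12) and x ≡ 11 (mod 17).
164

Using Chinese Remainder Theorem:
M = 12 × 17 = 204
M1 = 17, M2 = 12
y1 = 17^(-1) mod 12 = 5
y2 = 12^(-1) mod 17 = 10
x = (8×17×5 + 11×12×10) mod 204 = 164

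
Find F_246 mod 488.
8

Matrix identity: Q^n = [[F_(n+1), F_n], [F_n, F_(n-1)]] with Q = [[1,1],[1,0]].
n = 246 = 11110110₂. Square-and-multiply, entries mod 488:
Q^1 = [[1,1],[1,0]]
Q^3 = (Q^1)²·Q = [[3,2],[2,1]]
Q^7 = (Q^3)²·Q = [[21,13],[13,8]]
Q^15 = (Q^7)²·Q = [[11,122],[122,377]]
Q^30 = (Q^15)² = [[365,0],[0,365]]
Q^61 = (Q^30)²·Q = [[1,1],[1,0]]
Q^123 = (Q^61)²·Q = [[3,2],[2,1]]
Q^246 = (Q^123)² = [[13,8],[8,5]]
F_246 mod 488 = Q^246[0][1] = 8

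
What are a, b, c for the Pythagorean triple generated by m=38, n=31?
(483, 2356, 2405)

Euclid's formula: a = m² - n², b = 2mn, c = m² + n²
m = 38, n = 31
a = 38² - 31² = 1444 - 961 = 483
b = 2 × 38 × 31 = 2356
c = 38² + 31² = 1444 + 961 = 2405
Verification: 483² + 2356² = 233289 + 5550736 = 5784025 = 2405² ✓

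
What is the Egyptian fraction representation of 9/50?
1/6 + 1/75

Greedy algorithm:
9/50: ceiling(50/9) = 6, use 1/6
1/75: ceiling(75/1) = 75, use 1/75
Result: 9/50 = 1/6 + 1/75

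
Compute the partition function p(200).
3972999029388

p(n) counts ways to write n as a sum of positive integers (order ignored).
Euler's pentagonal recurrence: p(k) = p(k-1) + p(k-2) - p(k-5) - p(k-7) + p(k-12) + p(k-15) - ... (offsets j(3j∓1)/2, signs ++--, p(0)=1, p(<0)=0).
DP table for k = 0..199: p(0)=1, p(1)=1, p(2)=2, p(3)=3, p(4)=5, p(5)=7, p(6)=11, p(7)=15, p(8)=22, p(9)=30, p(10)=42, p(11)=56, p(12)=77, p(13)=101, p(14)=135, p(15)=176, p(16)=231, p(17)=297, p(18)=385, p(19)=490, p(20)=627, p(21)=792, p(22)=1002, p(23)=1255, p(24)=1575, p(25)=1958, p(26)=2436, p(27)=3010, p(28)=3718, p(29)=4565, p(30)=5604, p(31)=6842, p(32)=8349, p(33)=10143, p(34)=12310, p(35)=14883, p(36)=17977, p(37)=21637, p(38)=26015, p(39)=31185, p(40)=37338, p(41)=44583, p(42)=53174, p(43)=63261, p(44)=75175, p(45)=89134, p(46)=105558, p(47)=124754, p(48)=147273, p(49)=173525, p(50)=204226, p(51)=239943, p(52)=281589, p(53)=329931, p(54)=386155, p(55)=451276, p(56)=526823, p(57)=614154, p(58)=715220, p(59)=831820, p(60)=966467, p(61)=1121505, p(62)=1300156, p(63)=1505499, p(64)=1741630, p(65)=2012558, p(66)=2323520, p(67)=2679689, p(68)=3087735, p(69)=3554345, p(70)=4087968, p(71)=4697205, p(72)=5392783, p(73)=6185689, p(74)=7089500, p(75)=8118264, p(76)=9289091, p(77)=10619863, p(78)=12132164, p(79)=13848650, p(80)=15796476, p(81)=18004327, p(82)=20506255, p(83)=23338469, p(84)=26543660, p(85)=30167357, p(86)=34262962, p(87)=38887673, p(88)=44108109, p(89)=49995925, p(90)=56634173, p(91)=64112359, p(92)=72533807, p(93)=82010177, p(94)=92669720, p(95)=104651419, p(96)=118114304, p(97)=133230930, p(98)=150198136, p(99)=169229875, p(100)=190569292, p(101)=214481126, p(102)=241265379, p(103)=271248950, p(104)=304801365, p(105)=342325709, p(106)=384276336, p(107)=431149389, p(108)=483502844, p(109)=541946240, p(110)=607163746, p(111)=679903203, p(112)=761002156, p(113)=851376628, p(114)=952050665, p(115)=1064144451, p(116)=1188908248, p(117)=1327710076, p(118)=1482074143, p(119)=1653668665, p(120)=1844349560, p(121)=2056148051, p(122)=2291320912, p(123)=2552338241, p(124)=2841940500, p(125)=3163127352, p(126)=3519222692, p(127)=3913864295, p(128)=4351078600, p(129)=4835271870, p(130)=5371315400, p(131)=5964539504, p(132)=6620830889, p(133)=7346629512, p(134)=8149040695, p(135)=9035836076, p(136)=10015581680, p(137)=11097645016, p(138)=12292341831, p(139)=13610949895, p(140)=15065878135, p(141)=16670689208, p(142)=18440293320, p(143)=20390982757, p(144)=22540654445, p(145)=24908858009, p(146)=27517052599, p(147)=30388671978, p(148)=33549419497, p(149)=37027355200, p(150)=40853235313, p(151)=45060624582, p(152)=49686288421, p(153)=54770336324, p(154)=60356673280, p(155)=66493182097, p(156)=73232243759, p(157)=80630964769, p(158)=88751778802, p(159)=97662728555, p(160)=107438159466, p(161)=118159068427, p(162)=129913904637, p(163)=142798995930, p(164)=156919475295, p(165)=172389800255, p(166)=189334822579, p(167)=207890420102, p(168)=228204732751, p(169)=250438925115, p(170)=274768617130, p(171)=301384802048, p(172)=330495499613, p(173)=362326859895, p(174)=397125074750, p(175)=435157697830, p(176)=476715857290, p(177)=522115831195, p(178)=571701605655, p(179)=625846753120, p(180)=684957390936, p(181)=749474411781, p(182)=819876908323, p(183)=896684817527, p(184)=980462880430, p(185)=1071823774337, p(186)=1171432692373, p(187)=1280011042268, p(188)=1398341745571, p(189)=1527273599625, p(190)=1667727404093, p(191)=1820701100652, p(192)=1987276856363, p(193)=2168627105469, p(194)=2366022741845, p(195)=2580840212973, p(196)=2814570987591, p(197)=3068829878530, p(198)=3345365983698, p(199)=3646072432125.
Final step: p(200) = p(199) + p(198) - p(195) - p(193) + p(188) + p(185) - p(178) - p(174) + p(165) + p(160) - p(149) - p(143) + p(130) + p(123) - p(108) - p(100) + p(83) + p(74) - p(55) - p(45) + p(24) + p(13)
= 3646072432125 + 3345365983698 - 2580840212973 - 2168627105469 + 1398341745571 + 1071823774337 - 571701605655 - 397125074750 + 172389800255 + 107438159466 - 37027355200 - 20390982757 + 5371315400 + 2552338241 - 483502844 - 190569292 + 23338469 + 7089500 - 451276 - 89134 + 1575 + 101
= 3972999029388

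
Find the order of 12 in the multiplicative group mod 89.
8

89 is prime, so ord(12) divides φ(89) = 88.
Divisors of 88: 1, 2, 4, 8, 11, 22, 44, 88.
Repeated squaring: 12^1 ≡ 12, 12^2 ≡ 55, 12^4 ≡ 88, 12^8 ≡ 1, 12^16 ≡ 1, 12^32 ≡ 1, 12^64 ≡ 1 (mod 89).
Test 12^d mod 89 for each divisor d in increasing order:
12^1 ≡ 12
12^2 ≡ 55
12^4 ≡ 88
12^8 ≡ 1  ← first divisor giving 1
The order is 8.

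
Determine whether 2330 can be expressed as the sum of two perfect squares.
11² + 47² (a=11, b=47)

Factorization: 2330 = 2 × 5 × 233
By Fermat: n is sum of two squares iff every prime p ≡ 3 (mod 4) appears to even power.
All primes ≡ 3 (mod 4) appear to even power.
Search a = 0, 1, 2, … for 2330 - a² a perfect square: first hit at a = 11: 2330 - 121 = 2209 = 47².
2330 = 11² + 47² = 121 + 2209 ✓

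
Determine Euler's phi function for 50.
20

50 = 2 × 5^2
φ(n) = n × ∏(1 - 1/p) for each prime p dividing n
φ(50) = 50 × (1 - 1/2) × (1 - 1/5) = 20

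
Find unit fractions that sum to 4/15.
1/4 + 1/60

Greedy algorithm:
4/15: ceiling(15/4) = 4, use 1/4
1/60: ceiling(60/1) = 60, use 1/60
Result: 4/15 = 1/4 + 1/60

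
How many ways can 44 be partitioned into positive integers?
75175

p(n) counts ways to write n as a sum of positive integers (order ignored).
Euler's pentagonal recurrence: p(k) = p(k-1) + p(k-2) - p(k-5) - p(k-7) + p(k-12) + p(k-15) - ... (offsets j(3j∓1)/2, signs ++--, p(0)=1, p(<0)=0).
DP table for k = 0..43: p(0)=1, p(1)=1, p(2)=2, p(3)=3, p(4)=5, p(5)=7, p(6)=11, p(7)=15, p(8)=22, p(9)=30, p(10)=42, p(11)=56, p(12)=77, p(13)=101, p(14)=135, p(15)=176, p(16)=231, p(17)=297, p(18)=385, p(19)=490, p(20)=627, p(21)=792, p(22)=1002, p(23)=1255, p(24)=1575, p(25)=1958, p(26)=2436, p(27)=3010, p(28)=3718, p(29)=4565, p(30)=5604, p(31)=6842, p(32)=8349, p(33)=10143, p(34)=12310, p(35)=14883, p(36)=17977, p(37)=21637, p(38)=26015, p(39)=31185, p(40)=37338, p(41)=44583, p(42)=53174, p(43)=63261.
Final step: p(44) = p(43) + p(42) - p(39) - p(37) + p(32) + p(29) - p(22) - p(18) + p(9) + p(4)
= 63261 + 53174 - 31185 - 21637 + 8349 + 4565 - 1002 - 385 + 30 + 5
= 75175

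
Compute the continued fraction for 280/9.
[31; 9]

Euclidean algorithm steps:
280 = 31 × 9 + 1
9 = 9 × 1 + 0
Continued fraction: [31; 9]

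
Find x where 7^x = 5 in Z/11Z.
2

Baby-step giant-step with step n = ⌈√11⌉ = 4.
Baby steps 7^j mod 11 (j:value) for j=0..3: 0:1, 1:7, 2:5, 3:2.
h = 5 is already in the table at j=2, so x = 2.
Check: 7^2 ≡ 5 (mod 11).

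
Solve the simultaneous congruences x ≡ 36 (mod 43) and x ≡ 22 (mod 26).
724

Using Chinese Remainder Theorem:
M = 43 × 26 = 1118
M1 = 26, M2 = 43
y1 = 26^(-1) mod 43 = 5
y2 = 43^(-1) mod 26 = 23
x = (36×26×5 + 22×43×23) mod 1118 = 724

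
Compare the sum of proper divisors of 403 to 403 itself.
deficient

Proper divisors of 403: sum = 1 + 13 + 31 = 45
Since 45 < 403, 403 is deficient.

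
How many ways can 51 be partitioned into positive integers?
239943

p(n) counts ways to write n as a sum of positive integers (order ignored).
Euler's pentagonal recurrence: p(k) = p(k-1) + p(k-2) - p(k-5) - p(k-7) + p(k-12) + p(k-15) - ... (offsets j(3j∓1)/2, signs ++--, p(0)=1, p(<0)=0).
DP table for k = 0..50: p(0)=1, p(1)=1, p(2)=2, p(3)=3, p(4)=5, p(5)=7, p(6)=11, p(7)=15, p(8)=22, p(9)=30, p(10)=42, p(11)=56, p(12)=77, p(13)=101, p(14)=135, p(15)=176, p(16)=231, p(17)=297, p(18)=385, p(19)=490, p(20)=627, p(21)=792, p(22)=1002, p(23)=1255, p(24)=1575, p(25)=1958, p(26)=2436, p(27)=3010, p(28)=3718, p(29)=4565, p(30)=5604, p(31)=6842, p(32)=8349, p(33)=10143, p(34)=12310, p(35)=14883, p(36)=17977, p(37)=21637, p(38)=26015, p(39)=31185, p(40)=37338, p(41)=44583, p(42)=53174, p(43)=63261, p(44)=75175, p(45)=89134, p(46)=105558, p(47)=124754, p(48)=147273, p(49)=173525, p(50)=204226.
Final step: p(51) = p(50) + p(49) - p(46) - p(44) + p(39) + p(36) - p(29) - p(25) + p(16) + p(11) - p(0)
= 204226 + 173525 - 105558 - 75175 + 31185 + 17977 - 4565 - 1958 + 231 + 56 - 1
= 239943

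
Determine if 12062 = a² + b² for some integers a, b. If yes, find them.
Not possible

Factorization: 12062 = 2 × 37 × 163
By Fermat: n is sum of two squares iff every prime p ≡ 3 (mod 4) appears to even power.
Prime(s) ≡ 3 (mod 4) with odd exponent: [(163, 1)]
Therefore 12062 cannot be expressed as a² + b².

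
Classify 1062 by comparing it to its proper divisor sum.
abundant

Proper divisors of 1062: sum = 1 + 2 + 3 + 6 + 9 + 18 + 59 + 118 + 177 + 354 + 531 = 1278
Since 1278 > 1062, 1062 is abundant.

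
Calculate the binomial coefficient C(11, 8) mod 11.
0

Using Lucas' theorem:
Write n=11 and k=8 in base 11:
n in base 11: [1, 0]
k in base 11: [0, 8]
C(11,8) mod 11 = ∏ C(n_i, k_i) mod 11
Digit binomials (mod 11): C(1,0) = 1; C(0,8) = 0 (k_i > n_i)
Product: 1 × 0 = 0 ≡ 0 (mod 11)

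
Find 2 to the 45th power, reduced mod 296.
216

Repeated squaring. Binary of 45 = 101101.
2^1 ≡ 2 (mod 296); 2^2 ≡ 4 (mod 296); 2^4 ≡ 16 (mod 296); 2^8 ≡ 256 (mod 296); 2^16 ≡ 120 (mod 296); 2^32 ≡ 192 (mod 296)
2^45 = 2^1 × 2^4 × 2^8 × 2^32 ≡ 216 (mod 296)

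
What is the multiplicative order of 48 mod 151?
150

151 is prime, so ord(48) divides φ(151) = 150.
Divisors of 150: 1, 2, 3, 5, 6, 10, 15, 25, 30, 50, 75, 150.
Repeated squaring: 48^1 ≡ 48, 48^2 ≡ 39, 48^4 ≡ 11, 48^8 ≡ 121, 48^16 ≡ 145, 48^32 ≡ 36, 48^64 ≡ 88, 48^128 ≡ 43 (mod 151).
Test 48^d mod 151 for each divisor d in increasing order:
48^1 ≡ 48
48^2 ≡ 39
48^3 = 48^2·48^1 ≡ 60
48^5 = 48^4·48^1 ≡ 75
48^6 = 48^4·48^2 ≡ 127
48^10 = 48^8·48^2 ≡ 38
48^15 = 48^8·48^4·48^2·48^1 ≡ 132
48^25 = 48^16·48^8·48^1 ≡ 33
48^30 = 48^16·48^8·48^4·48^2 ≡ 59
48^50 = 48^32·48^16·48^2 ≡ 32
48^75 = 48^64·48^8·48^2·48^1 ≡ 150
48^150 = 48^128·48^16·48^4·48^2 ≡ 1  ← first divisor giving 1
The order is 150.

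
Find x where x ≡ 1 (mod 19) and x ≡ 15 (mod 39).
210

Using Chinese Remainder Theorem:
M = 19 × 39 = 741
M1 = 39, M2 = 19
y1 = 39^(-1) mod 19 = 1
y2 = 19^(-1) mod 39 = 37
x = (1×39×1 + 15×19×37) mod 741 = 210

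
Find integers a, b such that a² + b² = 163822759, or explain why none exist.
Not possible

Factorization: 163822759 = 61 × 139^3
By Fermat: n is sum of two squares iff every prime p ≡ 3 (mod 4) appears to even power.
Prime(s) ≡ 3 (mod 4) with odd exponent: [(139, 3)]
Therefore 163822759 cannot be expressed as a² + b².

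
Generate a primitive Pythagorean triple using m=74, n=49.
(3075, 7252, 7877)

Euclid's formula: a = m² - n², b = 2mn, c = m² + n²
m = 74, n = 49
a = 74² - 49² = 5476 - 2401 = 3075
b = 2 × 74 × 49 = 7252
c = 74² + 49² = 5476 + 2401 = 7877
Verification: 3075² + 7252² = 9455625 + 52591504 = 62047129 = 7877² ✓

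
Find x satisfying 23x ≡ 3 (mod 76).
x ≡ 53 (mod 76)

gcd(23, 76) = 1, which divides 3, so solutions exist.
Find 23^(-1) mod 76 by the extended Euclidean algorithm:
76 = 3 × 23 + 7  ⟹  7 = (1)·76 + (-3)·23
23 = 3 × 7 + 2  ⟹  2 = (-3)·76 + (10)·23
7 = 3 × 2 + 1  ⟹  1 = (10)·76 + (-33)·23
So (-33)·23 ≡ 1 (mod 76), i.e. 23^(-1) ≡ -33 ≡ 43 (mod 76).
x ≡ 43 × 3 = 129 ≡ 53 (mod 76).
Check: 23 × 53 = 1219 ≡ 3 (mod 76).
Unique solution: x ≡ 53 (mod 76)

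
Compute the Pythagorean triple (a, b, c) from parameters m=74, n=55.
(2451, 8140, 8501)

Euclid's formula: a = m² - n², b = 2mn, c = m² + n²
m = 74, n = 55
a = 74² - 55² = 5476 - 3025 = 2451
b = 2 × 74 × 55 = 8140
c = 74² + 55² = 5476 + 3025 = 8501
Verification: 2451² + 8140² = 6007401 + 66259600 = 72267001 = 8501² ✓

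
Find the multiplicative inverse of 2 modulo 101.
51

gcd(2, 101) = 1, so the inverse exists.
Extended Euclidean algorithm on (101, 2):
101 = 50 × 2 + 1  ⟹  1 = (1)·101 + (-50)·2
So (-50)·2 ≡ 1 (mod 101), i.e. 2^(-1) ≡ -50 ≡ 51 (mod 101).
Check: 2 × 51 = 102 ≡ 1 (mod 101)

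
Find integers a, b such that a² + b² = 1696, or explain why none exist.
20² + 36² (a=20, b=36)

Factorization: 1696 = 2^5 × 53
By Fermat: n is sum of two squares iff every prime p ≡ 3 (mod 4) appears to even power.
All primes ≡ 3 (mod 4) appear to even power.
Search a = 0, 1, 2, … for 1696 - a² a perfect square: first hit at a = 20: 1696 - 400 = 1296 = 36².
1696 = 20² + 36² = 400 + 1296 ✓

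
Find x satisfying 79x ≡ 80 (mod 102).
x ≡ 32 (mod 102)

gcd(79, 102) = 1, which divides 80, so solutions exist.
Find 79^(-1) mod 102 by the extended Euclidean algorithm:
102 = 1 × 79 + 23  ⟹  23 = (1)·102 + (-1)·79
79 = 3 × 23 + 10  ⟹  10 = (-3)·102 + (4)·79
23 = 2 × 10 + 3  ⟹  3 = (7)·102 + (-9)·79
10 = 3 × 3 + 1  ⟹  1 = (-24)·102 + (31)·79
So (31)·79 ≡ 1 (mod 102), i.e. 79^(-1) ≡ 31 (mod 102).
x ≡ 31 × 80 = 2480 ≡ 32 (mod 102).
Check: 79 × 32 = 2528 ≡ 80 (mod 102).
Unique solution: x ≡ 32 (mod 102)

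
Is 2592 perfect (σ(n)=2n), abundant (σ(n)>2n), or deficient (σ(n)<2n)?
abundant

Proper divisors of 2592: sum = 1 + 2 + 3 + 4 + 6 + 8 + 9 + 12 + ... + 432 + 648 + 864 + 1296 (29 divisors) = 5031
Since 5031 > 2592, 2592 is abundant.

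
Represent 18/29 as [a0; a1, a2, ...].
[0; 1, 1, 1, 1, 1, 3]

Euclidean algorithm steps:
18 = 0 × 29 + 18
29 = 1 × 18 + 11
18 = 1 × 11 + 7
11 = 1 × 7 + 4
7 = 1 × 4 + 3
4 = 1 × 3 + 1
3 = 3 × 1 + 0
Continued fraction: [0; 1, 1, 1, 1, 1, 3]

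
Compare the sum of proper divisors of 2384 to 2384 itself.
deficient

Proper divisors of 2384: sum = 1 + 2 + 4 + 8 + 16 + 149 + 298 + 596 + 1192 = 2266
Since 2266 < 2384, 2384 is deficient.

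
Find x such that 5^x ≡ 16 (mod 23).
8

Baby-step giant-step with step n = ⌈√23⌉ = 5.
Baby steps 5^j mod 23 (j:value) for j=0..4: 0:1, 1:5, 2:2, 3:10, 4:4.
Giant-step multiplier: 5^(-5) ≡ 5^(22-5) = 5^17 ≡ 15 (mod 23).
Giant steps γ_i = 16·15^i mod 23: γ_0=16, γ_1=10 (in table at j=3).
x = i·n + j = 1·5 + 3 = 8.
Check: 5^8 ≡ 16 (mod 23).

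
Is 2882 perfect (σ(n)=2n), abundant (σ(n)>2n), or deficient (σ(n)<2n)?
deficient

Proper divisors of 2882: sum = 1 + 2 + 11 + 22 + 131 + 262 + 1441 = 1870
Since 1870 < 2882, 2882 is deficient.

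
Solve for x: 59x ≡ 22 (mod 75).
x ≡ 8 (mod 75)

gcd(59, 75) = 1, which divides 22, so solutions exist.
Find 59^(-1) mod 75 by the extended Euclidean algorithm:
75 = 1 × 59 + 16  ⟹  16 = (1)·75 + (-1)·59
59 = 3 × 16 + 11  ⟹  11 = (-3)·75 + (4)·59
16 = 1 × 11 + 5  ⟹  5 = (4)·75 + (-5)·59
11 = 2 × 5 + 1  ⟹  1 = (-11)·75 + (14)·59
So (14)·59 ≡ 1 (mod 75), i.e. 59^(-1) ≡ 14 (mod 75).
x ≡ 14 × 22 = 308 ≡ 8 (mod 75).
Check: 59 × 8 = 472 ≡ 22 (mod 75).
Unique solution: x ≡ 8 (mod 75)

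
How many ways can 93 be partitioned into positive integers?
82010177

p(n) counts ways to write n as a sum of positive integers (order ignored).
Euler's pentagonal recurrence: p(k) = p(k-1) + p(k-2) - p(k-5) - p(k-7) + p(k-12) + p(k-15) - ... (offsets j(3j∓1)/2, signs ++--, p(0)=1, p(<0)=0).
DP table for k = 0..92: p(0)=1, p(1)=1, p(2)=2, p(3)=3, p(4)=5, p(5)=7, p(6)=11, p(7)=15, p(8)=22, p(9)=30, p(10)=42, p(11)=56, p(12)=77, p(13)=101, p(14)=135, p(15)=176, p(16)=231, p(17)=297, p(18)=385, p(19)=490, p(20)=627, p(21)=792, p(22)=1002, p(23)=1255, p(24)=1575, p(25)=1958, p(26)=2436, p(27)=3010, p(28)=3718, p(29)=4565, p(30)=5604, p(31)=6842, p(32)=8349, p(33)=10143, p(34)=12310, p(35)=14883, p(36)=17977, p(37)=21637, p(38)=26015, p(39)=31185, p(40)=37338, p(41)=44583, p(42)=53174, p(43)=63261, p(44)=75175, p(45)=89134, p(46)=105558, p(47)=124754, p(48)=147273, p(49)=173525, p(50)=204226, p(51)=239943, p(52)=281589, p(53)=329931, p(54)=386155, p(55)=451276, p(56)=526823, p(57)=614154, p(58)=715220, p(59)=831820, p(60)=966467, p(61)=1121505, p(62)=1300156, p(63)=1505499, p(64)=1741630, p(65)=2012558, p(66)=2323520, p(67)=2679689, p(68)=3087735, p(69)=3554345, p(70)=4087968, p(71)=4697205, p(72)=5392783, p(73)=6185689, p(74)=7089500, p(75)=8118264, p(76)=9289091, p(77)=10619863, p(78)=12132164, p(79)=13848650, p(80)=15796476, p(81)=18004327, p(82)=20506255, p(83)=23338469, p(84)=26543660, p(85)=30167357, p(86)=34262962, p(87)=38887673, p(88)=44108109, p(89)=49995925, p(90)=56634173, p(91)=64112359, p(92)=72533807.
Final step: p(93) = p(92) + p(91) - p(88) - p(86) + p(81) + p(78) - p(71) - p(67) + p(58) + p(53) - p(42) - p(36) + p(23) + p(16) - p(1)
= 72533807 + 64112359 - 44108109 - 34262962 + 18004327 + 12132164 - 4697205 - 2679689 + 715220 + 329931 - 53174 - 17977 + 1255 + 231 - 1
= 82010177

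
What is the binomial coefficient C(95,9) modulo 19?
0

Using Lucas' theorem:
Write n=95 and k=9 in base 19:
n in base 19: [5, 0]
k in base 19: [0, 9]
C(95,9) mod 19 = ∏ C(n_i, k_i) mod 19
Digit binomials (mod 19): C(5,0) = 1; C(0,9) = 0 (k_i > n_i)
Product: 1 × 0 = 0 ≡ 0 (mod 19)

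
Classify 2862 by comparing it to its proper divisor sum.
abundant

Proper divisors of 2862: sum = 1 + 2 + 3 + 6 + 9 + 18 + 27 + 53 + 54 + 106 + 159 + 318 + 477 + 954 + 1431 = 3618
Since 3618 > 2862, 2862 is abundant.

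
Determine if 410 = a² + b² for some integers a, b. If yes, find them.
7² + 19² (a=7, b=19)

Factorization: 410 = 2 × 5 × 41
By Fermat: n is sum of two squares iff every prime p ≡ 3 (mod 4) appears to even power.
All primes ≡ 3 (mod 4) appear to even power.
Search a = 0, 1, 2, … for 410 - a² a perfect square: first hit at a = 7: 410 - 49 = 361 = 19².
410 = 7² + 19² = 49 + 361 ✓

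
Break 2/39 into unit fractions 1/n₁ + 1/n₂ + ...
1/20 + 1/780

Greedy algorithm:
2/39: ceiling(39/2) = 20, use 1/20
1/780: ceiling(780/1) = 780, use 1/780
Result: 2/39 = 1/20 + 1/780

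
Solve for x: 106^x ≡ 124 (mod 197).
155

Baby-step giant-step with step n = ⌈√197⌉ = 15.
Baby steps 106^j mod 197 (j:value) for j=0..14: 0:1, 1:106, 2:7, 3:151, 4:49, 5:72, 6:146, 7:110, 8:37, 9:179, 10:62, 11:71, 12:40, 13:103, 14:83.
Giant-step multiplier: 106^(-15) ≡ 106^(196-15) = 106^181 ≡ 147 (mod 197).
Giant steps γ_i = 124·147^i mod 197: γ_0=124, γ_1=104, γ_2=119, γ_3=157, γ_4=30, γ_5=76, γ_6=140, γ_7=92, γ_8=128, γ_9=101, γ_10=72 (in table at j=5).
x = i·n + j = 10·15 + 5 = 155.
Check: 106^155 ≡ 124 (mod 197).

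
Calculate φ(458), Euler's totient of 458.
228

458 = 2 × 229
φ(n) = n × ∏(1 - 1/p) for each prime p dividing n
φ(458) = 458 × (1 - 1/2) × (1 - 1/229) = 228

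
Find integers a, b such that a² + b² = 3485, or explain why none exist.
2² + 59² (a=2, b=59)

Factorization: 3485 = 5 × 17 × 41
By Fermat: n is sum of two squares iff every prime p ≡ 3 (mod 4) appears to even power.
All primes ≡ 3 (mod 4) appear to even power.
Search a = 0, 1, 2, … for 3485 - a² a perfect square: first hit at a = 2: 3485 - 4 = 3481 = 59².
3485 = 2² + 59² = 4 + 3481 ✓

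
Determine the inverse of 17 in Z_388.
137

gcd(17, 388) = 1, so the inverse exists.
Extended Euclidean algorithm on (388, 17):
388 = 22 × 17 + 14  ⟹  14 = (1)·388 + (-22)·17
17 = 1 × 14 + 3  ⟹  3 = (-1)·388 + (23)·17
14 = 4 × 3 + 2  ⟹  2 = (5)·388 + (-114)·17
3 = 1 × 2 + 1  ⟹  1 = (-6)·388 + (137)·17
So (137)·17 ≡ 1 (mod 388), i.e. 17^(-1) ≡ 137 (mod 388).
Check: 17 × 137 = 2329 ≡ 1 (mod 388)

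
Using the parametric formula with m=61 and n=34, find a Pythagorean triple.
(2565, 4148, 4877)

Euclid's formula: a = m² - n², b = 2mn, c = m² + n²
m = 61, n = 34
a = 61² - 34² = 3721 - 1156 = 2565
b = 2 × 61 × 34 = 4148
c = 61² + 34² = 3721 + 1156 = 4877
Verification: 2565² + 4148² = 6579225 + 17205904 = 23785129 = 4877² ✓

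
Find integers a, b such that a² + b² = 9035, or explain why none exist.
Not possible

Factorization: 9035 = 5 × 13 × 139
By Fermat: n is sum of two squares iff every prime p ≡ 3 (mod 4) appears to even power.
Prime(s) ≡ 3 (mod 4) with odd exponent: [(139, 1)]
Therefore 9035 cannot be expressed as a² + b².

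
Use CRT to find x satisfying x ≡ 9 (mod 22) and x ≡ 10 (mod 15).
295

Using Chinese Remainder Theorem:
M = 22 × 15 = 330
M1 = 15, M2 = 22
y1 = 15^(-1) mod 22 = 3
y2 = 22^(-1) mod 15 = 13
x = (9×15×3 + 10×22×13) mod 330 = 295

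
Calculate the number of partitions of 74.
7089500

p(n) counts ways to write n as a sum of positive integers (order ignored).
Euler's pentagonal recurrence: p(k) = p(k-1) + p(k-2) - p(k-5) - p(k-7) + p(k-12) + p(k-15) - ... (offsets j(3j∓1)/2, signs ++--, p(0)=1, p(<0)=0).
DP table for k = 0..73: p(0)=1, p(1)=1, p(2)=2, p(3)=3, p(4)=5, p(5)=7, p(6)=11, p(7)=15, p(8)=22, p(9)=30, p(10)=42, p(11)=56, p(12)=77, p(13)=101, p(14)=135, p(15)=176, p(16)=231, p(17)=297, p(18)=385, p(19)=490, p(20)=627, p(21)=792, p(22)=1002, p(23)=1255, p(24)=1575, p(25)=1958, p(26)=2436, p(27)=3010, p(28)=3718, p(29)=4565, p(30)=5604, p(31)=6842, p(32)=8349, p(33)=10143, p(34)=12310, p(35)=14883, p(36)=17977, p(37)=21637, p(38)=26015, p(39)=31185, p(40)=37338, p(41)=44583, p(42)=53174, p(43)=63261, p(44)=75175, p(45)=89134, p(46)=105558, p(47)=124754, p(48)=147273, p(49)=173525, p(50)=204226, p(51)=239943, p(52)=281589, p(53)=329931, p(54)=386155, p(55)=451276, p(56)=526823, p(57)=614154, p(58)=715220, p(59)=831820, p(60)=966467, p(61)=1121505, p(62)=1300156, p(63)=1505499, p(64)=1741630, p(65)=2012558, p(66)=2323520, p(67)=2679689, p(68)=3087735, p(69)=3554345, p(70)=4087968, p(71)=4697205, p(72)=5392783, p(73)=6185689.
Final step: p(74) = p(73) + p(72) - p(69) - p(67) + p(62) + p(59) - p(52) - p(48) + p(39) + p(34) - p(23) - p(17) + p(4)
= 6185689 + 5392783 - 3554345 - 2679689 + 1300156 + 831820 - 281589 - 147273 + 31185 + 12310 - 1255 - 297 + 5
= 7089500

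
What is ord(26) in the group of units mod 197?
98

197 is prime, so ord(26) divides φ(197) = 196.
Divisors of 196: 1, 2, 4, 7, 14, 28, 49, 98, 196.
Repeated squaring: 26^1 ≡ 26, 26^2 ≡ 85, 26^4 ≡ 133, 26^8 ≡ 156, 26^16 ≡ 105, 26^32 ≡ 190, 26^64 ≡ 49, 26^128 ≡ 37 (mod 197).
Test 26^d mod 197 for each divisor d in increasing order:
26^1 ≡ 26
26^2 ≡ 85
26^4 ≡ 133
26^7 = 26^4·26^2·26^1 ≡ 6
26^14 = 26^8·26^4·26^2 ≡ 36
26^28 = 26^16·26^8·26^4 ≡ 114
26^49 = 26^32·26^16·26^1 ≡ 196
26^98 = 26^64·26^32·26^2 ≡ 1  ← first divisor giving 1
The order is 98.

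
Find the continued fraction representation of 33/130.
[0; 3, 1, 15, 2]

Euclidean algorithm steps:
33 = 0 × 130 + 33
130 = 3 × 33 + 31
33 = 1 × 31 + 2
31 = 15 × 2 + 1
2 = 2 × 1 + 0
Continued fraction: [0; 3, 1, 15, 2]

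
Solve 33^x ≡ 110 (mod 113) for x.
59

Baby-step giant-step with step n = ⌈√113⌉ = 11.
Baby steps 33^j mod 113 (j:value) for j=0..10: 0:1, 1:33, 2:72, 3:3, 4:99, 5:103, 6:9, 7:71, 8:83, 9:27, 10:100.
Giant-step multiplier: 33^(-11) ≡ 33^(112-11) = 33^101 ≡ 59 (mod 113).
Giant steps γ_i = 110·59^i mod 113: γ_0=110, γ_1=49, γ_2=66, γ_3=52, γ_4=17, γ_5=99 (in table at j=4).
x = i·n + j = 5·11 + 4 = 59.
Check: 33^59 ≡ 110 (mod 113).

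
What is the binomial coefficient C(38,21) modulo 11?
0

Using Lucas' theorem:
Write n=38 and k=21 in base 11:
n in base 11: [3, 5]
k in base 11: [1, 10]
C(38,21) mod 11 = ∏ C(n_i, k_i) mod 11
Digit binomials (mod 11): C(3,1) = 3; C(5,10) = 0 (k_i > n_i)
Product: 3 × 0 = 0 ≡ 0 (mod 11)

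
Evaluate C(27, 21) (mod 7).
1

Using Lucas' theorem:
Write n=27 and k=21 in base 7:
n in base 7: [3, 6]
k in base 7: [3, 0]
C(27,21) mod 7 = ∏ C(n_i, k_i) mod 7
Digit binomials (mod 7): C(3,3) = 1; C(6,0) = 1
Product: 1 × 1 = 1 ≡ 1 (mod 7)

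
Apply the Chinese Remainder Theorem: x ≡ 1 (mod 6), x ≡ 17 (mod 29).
133

Using Chinese Remainder Theorem:
M = 6 × 29 = 174
M1 = 29, M2 = 6
y1 = 29^(-1) mod 6 = 5
y2 = 6^(-1) mod 29 = 5
x = (1×29×5 + 17×6×5) mod 174 = 133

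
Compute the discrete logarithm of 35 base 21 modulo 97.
64

Baby-step giant-step with step n = ⌈√97⌉ = 10.
Baby steps 21^j mod 97 (j:value) for j=0..9: 0:1, 1:21, 2:53, 3:46, 4:93, 5:13, 6:79, 7:10, 8:16, 9:45.
Giant-step multiplier: 21^(-10) ≡ 21^(96-10) = 21^86 ≡ 31 (mod 97).
Giant steps γ_i = 35·31^i mod 97: γ_0=35, γ_1=18, γ_2=73, γ_3=32, γ_4=22, γ_5=3, γ_6=93 (in table at j=4).
x = i·n + j = 6·10 + 4 = 64.
Check: 21^64 ≡ 35 (mod 97).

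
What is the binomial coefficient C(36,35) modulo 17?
2

Using Lucas' theorem:
Write n=36 and k=35 in base 17:
n in base 17: [2, 2]
k in base 17: [2, 1]
C(36,35) mod 17 = ∏ C(n_i, k_i) mod 17
Digit binomials (mod 17): C(2,2) = 1; C(2,1) = 2
Product: 1 × 2 = 2 ≡ 2 (mod 17)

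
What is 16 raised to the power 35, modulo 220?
56

Repeated squaring. Binary of 35 = 100011.
16^1 ≡ 16 (mod 220); 16^2 ≡ 36 (mod 220); 16^4 ≡ 196 (mod 220); 16^8 ≡ 136 (mod 220); 16^16 ≡ 16 (mod 220); 16^32 ≡ 36 (mod 220)
16^35 = 16^1 × 16^2 × 16^32 ≡ 56 (mod 220)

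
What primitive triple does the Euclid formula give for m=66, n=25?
(3731, 3300, 4981)

Euclid's formula: a = m² - n², b = 2mn, c = m² + n²
m = 66, n = 25
a = 66² - 25² = 4356 - 625 = 3731
b = 2 × 66 × 25 = 3300
c = 66² + 25² = 4356 + 625 = 4981
Verification: 3731² + 3300² = 13920361 + 10890000 = 24810361 = 4981² ✓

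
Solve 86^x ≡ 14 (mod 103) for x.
24

Baby-step giant-step with step n = ⌈√103⌉ = 11.
Baby steps 86^j mod 103 (j:value) for j=0..10: 0:1, 1:86, 2:83, 3:31, 4:91, 5:101, 6:34, 7:40, 8:41, 9:24, 10:4.
Giant-step multiplier: 86^(-11) ≡ 86^(102-11) = 86^91 ≡ 53 (mod 103).
Giant steps γ_i = 14·53^i mod 103: γ_0=14, γ_1=21, γ_2=83 (in table at j=2).
x = i·n + j = 2·11 + 2 = 24.
Check: 86^24 ≡ 14 (mod 103).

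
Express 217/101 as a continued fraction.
[2; 6, 1, 2, 1, 3]

Euclidean algorithm steps:
217 = 2 × 101 + 15
101 = 6 × 15 + 11
15 = 1 × 11 + 4
11 = 2 × 4 + 3
4 = 1 × 3 + 1
3 = 3 × 1 + 0
Continued fraction: [2; 6, 1, 2, 1, 3]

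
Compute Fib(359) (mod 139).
34

Matrix identity: Q^n = [[F_(n+1), F_n], [F_n, F_(n-1)]] with Q = [[1,1],[1,0]].
n = 359 = 101100111₂. Square-and-multiply, entries mod 139:
Q^1 = [[1,1],[1,0]]
Q^2 = (Q^1)² = [[2,1],[1,1]]
Q^5 = (Q^2)²·Q = [[8,5],[5,3]]
Q^11 = (Q^5)²·Q = [[5,89],[89,55]]
Q^22 = (Q^11)² = [[23,58],[58,104]]
Q^44 = (Q^22)² = [[1,138],[138,2]]
Q^89 = (Q^44)²·Q = [[138,2],[2,136]]
Q^179 = (Q^89)²·Q = [[136,5],[5,131]]
Q^359 = (Q^179)²·Q = [[118,34],[34,84]]
F_359 mod 139 = Q^359[0][1] = 34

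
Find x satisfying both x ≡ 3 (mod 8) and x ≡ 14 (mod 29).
43

Using Chinese Remainder Theorem:
M = 8 × 29 = 232
M1 = 29, M2 = 8
y1 = 29^(-1) mod 8 = 5
y2 = 8^(-1) mod 29 = 11
x = (3×29×5 + 14×8×11) mod 232 = 43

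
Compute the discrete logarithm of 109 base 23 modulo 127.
23

Baby-step giant-step with step n = ⌈√127⌉ = 12.
Baby steps 23^j mod 127 (j:value) for j=0..11: 0:1, 1:23, 2:21, 3:102, 4:60, 5:110, 6:117, 7:24, 8:44, 9:123, 10:35, 11:43.
Giant-step multiplier: 23^(-12) ≡ 23^(126-12) = 23^114 ≡ 47 (mod 127).
Giant steps γ_i = 109·47^i mod 127: γ_0=109, γ_1=43 (in table at j=11).
x = i·n + j = 1·12 + 11 = 23.
Check: 23^23 ≡ 109 (mod 127).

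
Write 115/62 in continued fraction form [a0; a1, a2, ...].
[1; 1, 5, 1, 8]

Euclidean algorithm steps:
115 = 1 × 62 + 53
62 = 1 × 53 + 9
53 = 5 × 9 + 8
9 = 1 × 8 + 1
8 = 8 × 1 + 0
Continued fraction: [1; 1, 5, 1, 8]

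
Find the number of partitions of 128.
4351078600

p(n) counts ways to write n as a sum of positive integers (order ignored).
Euler's pentagonal recurrence: p(k) = p(k-1) + p(k-2) - p(k-5) - p(k-7) + p(k-12) + p(k-15) - ... (offsets j(3j∓1)/2, signs ++--, p(0)=1, p(<0)=0).
DP table for k = 0..127: p(0)=1, p(1)=1, p(2)=2, p(3)=3, p(4)=5, p(5)=7, p(6)=11, p(7)=15, p(8)=22, p(9)=30, p(10)=42, p(11)=56, p(12)=77, p(13)=101, p(14)=135, p(15)=176, p(16)=231, p(17)=297, p(18)=385, p(19)=490, p(20)=627, p(21)=792, p(22)=1002, p(23)=1255, p(24)=1575, p(25)=1958, p(26)=2436, p(27)=3010, p(28)=3718, p(29)=4565, p(30)=5604, p(31)=6842, p(32)=8349, p(33)=10143, p(34)=12310, p(35)=14883, p(36)=17977, p(37)=21637, p(38)=26015, p(39)=31185, p(40)=37338, p(41)=44583, p(42)=53174, p(43)=63261, p(44)=75175, p(45)=89134, p(46)=105558, p(47)=124754, p(48)=147273, p(49)=173525, p(50)=204226, p(51)=239943, p(52)=281589, p(53)=329931, p(54)=386155, p(55)=451276, p(56)=526823, p(57)=614154, p(58)=715220, p(59)=831820, p(60)=966467, p(61)=1121505, p(62)=1300156, p(63)=1505499, p(64)=1741630, p(65)=2012558, p(66)=2323520, p(67)=2679689, p(68)=3087735, p(69)=3554345, p(70)=4087968, p(71)=4697205, p(72)=5392783, p(73)=6185689, p(74)=7089500, p(75)=8118264, p(76)=9289091, p(77)=10619863, p(78)=12132164, p(79)=13848650, p(80)=15796476, p(81)=18004327, p(82)=20506255, p(83)=23338469, p(84)=26543660, p(85)=30167357, p(86)=34262962, p(87)=38887673, p(88)=44108109, p(89)=49995925, p(90)=56634173, p(91)=64112359, p(92)=72533807, p(93)=82010177, p(94)=92669720, p(95)=104651419, p(96)=118114304, p(97)=133230930, p(98)=150198136, p(99)=169229875, p(100)=190569292, p(101)=214481126, p(102)=241265379, p(103)=271248950, p(104)=304801365, p(105)=342325709, p(106)=384276336, p(107)=431149389, p(108)=483502844, p(109)=541946240, p(110)=607163746, p(111)=679903203, p(112)=761002156, p(113)=851376628, p(114)=952050665, p(115)=1064144451, p(116)=1188908248, p(117)=1327710076, p(118)=1482074143, p(119)=1653668665, p(120)=1844349560, p(121)=2056148051, p(122)=2291320912, p(123)=2552338241, p(124)=2841940500, p(125)=3163127352, p(126)=3519222692, p(127)=3913864295.
Final step: p(128) = p(127) + p(126) - p(123) - p(121) + p(116) + p(113) - p(106) - p(102) + p(93) + p(88) - p(77) - p(71) + p(58) + p(51) - p(36) - p(28) + p(11) + p(2)
= 3913864295 + 3519222692 - 2552338241 - 2056148051 + 1188908248 + 851376628 - 384276336 - 241265379 + 82010177 + 44108109 - 10619863 - 4697205 + 715220 + 239943 - 17977 - 3718 + 56 + 2
= 4351078600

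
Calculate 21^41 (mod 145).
11

Repeated squaring. Binary of 41 = 101001.
21^1 ≡ 21 (mod 145); 21^2 ≡ 6 (mod 145); 21^4 ≡ 36 (mod 145); 21^8 ≡ 136 (mod 145); 21^16 ≡ 81 (mod 145); 21^32 ≡ 36 (mod 145)
21^41 = 21^1 × 21^8 × 21^32 ≡ 11 (mod 145)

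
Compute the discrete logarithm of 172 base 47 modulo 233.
83

Baby-step giant-step with step n = ⌈√233⌉ = 16.
Baby steps 47^j mod 233 (j:value) for j=0..15: 0:1, 1:47, 2:112, 3:138, 4:195, 5:78, 6:171, 7:115, 8:46, 9:65, 10:26, 11:57, 12:116, 13:93, 14:177, 15:164.
Giant-step multiplier: 47^(-16) ≡ 47^(232-16) = 47^216 ≡ 184 (mod 233).
Giant steps γ_i = 172·184^i mod 233: γ_0=172, γ_1=193, γ_2=96, γ_3=189, γ_4=59, γ_5=138 (in table at j=3).
x = i·n + j = 5·16 + 3 = 83.
Check: 47^83 ≡ 172 (mod 233).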